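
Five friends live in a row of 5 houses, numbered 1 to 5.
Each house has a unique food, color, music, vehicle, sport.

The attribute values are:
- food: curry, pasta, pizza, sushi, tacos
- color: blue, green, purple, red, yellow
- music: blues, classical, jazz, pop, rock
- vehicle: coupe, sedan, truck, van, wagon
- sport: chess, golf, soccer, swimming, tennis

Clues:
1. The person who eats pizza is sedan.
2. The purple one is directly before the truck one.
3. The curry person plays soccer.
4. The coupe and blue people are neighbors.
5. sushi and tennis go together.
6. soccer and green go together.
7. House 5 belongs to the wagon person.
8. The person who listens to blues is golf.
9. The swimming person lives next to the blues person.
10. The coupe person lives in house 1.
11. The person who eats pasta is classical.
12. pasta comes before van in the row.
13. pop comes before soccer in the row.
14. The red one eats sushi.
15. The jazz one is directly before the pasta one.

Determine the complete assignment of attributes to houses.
Solution:

House | Food | Color | Music | Vehicle | Sport
----------------------------------------------
  1   | tacos | purple | jazz | coupe | chess
  2   | pasta | blue | classical | truck | swimming
  3   | pizza | yellow | blues | sedan | golf
  4   | sushi | red | pop | van | tennis
  5   | curry | green | rock | wagon | soccer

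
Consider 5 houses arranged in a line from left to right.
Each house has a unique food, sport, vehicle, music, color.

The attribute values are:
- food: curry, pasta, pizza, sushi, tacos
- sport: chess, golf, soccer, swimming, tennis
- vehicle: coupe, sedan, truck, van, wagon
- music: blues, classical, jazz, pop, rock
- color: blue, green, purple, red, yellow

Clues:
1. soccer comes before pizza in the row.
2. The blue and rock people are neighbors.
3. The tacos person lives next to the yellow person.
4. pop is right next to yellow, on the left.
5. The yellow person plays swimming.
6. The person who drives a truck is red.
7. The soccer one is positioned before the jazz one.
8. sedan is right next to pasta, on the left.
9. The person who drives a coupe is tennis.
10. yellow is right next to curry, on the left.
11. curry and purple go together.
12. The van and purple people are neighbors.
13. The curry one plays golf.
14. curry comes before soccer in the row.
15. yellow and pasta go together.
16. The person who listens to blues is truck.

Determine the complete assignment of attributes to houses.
Solution:

House | Food | Sport | Vehicle | Music | Color
----------------------------------------------
  1   | tacos | chess | sedan | pop | blue
  2   | pasta | swimming | van | rock | yellow
  3   | curry | golf | wagon | classical | purple
  4   | sushi | soccer | truck | blues | red
  5   | pizza | tennis | coupe | jazz | green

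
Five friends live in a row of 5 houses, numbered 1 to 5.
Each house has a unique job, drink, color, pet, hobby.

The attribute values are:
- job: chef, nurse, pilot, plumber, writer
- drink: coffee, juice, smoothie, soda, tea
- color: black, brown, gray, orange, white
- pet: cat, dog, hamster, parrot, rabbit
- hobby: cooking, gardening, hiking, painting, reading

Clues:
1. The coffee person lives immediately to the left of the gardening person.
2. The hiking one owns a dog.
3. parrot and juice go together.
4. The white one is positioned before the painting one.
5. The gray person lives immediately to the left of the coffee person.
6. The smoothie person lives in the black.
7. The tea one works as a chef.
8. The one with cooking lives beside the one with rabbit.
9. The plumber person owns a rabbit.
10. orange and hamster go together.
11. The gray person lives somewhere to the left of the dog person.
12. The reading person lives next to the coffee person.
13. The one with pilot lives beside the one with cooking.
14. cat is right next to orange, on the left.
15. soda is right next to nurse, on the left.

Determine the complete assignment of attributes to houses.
Solution:

House | Job | Drink | Color | Pet | Hobby
-----------------------------------------
  1   | pilot | soda | gray | cat | reading
  2   | nurse | coffee | orange | hamster | cooking
  3   | plumber | smoothie | black | rabbit | gardening
  4   | chef | tea | white | dog | hiking
  5   | writer | juice | brown | parrot | painting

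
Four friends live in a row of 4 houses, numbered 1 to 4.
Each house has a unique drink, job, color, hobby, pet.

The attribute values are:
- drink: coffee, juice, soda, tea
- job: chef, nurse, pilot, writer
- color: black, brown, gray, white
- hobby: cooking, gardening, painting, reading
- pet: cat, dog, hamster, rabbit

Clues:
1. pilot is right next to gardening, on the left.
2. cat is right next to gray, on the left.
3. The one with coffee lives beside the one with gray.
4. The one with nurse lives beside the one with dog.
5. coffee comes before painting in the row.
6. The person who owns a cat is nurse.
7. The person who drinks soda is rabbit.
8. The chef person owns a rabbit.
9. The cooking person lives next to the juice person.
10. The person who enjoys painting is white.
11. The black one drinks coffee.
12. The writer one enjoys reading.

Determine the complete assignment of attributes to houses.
Solution:

House | Drink | Job | Color | Hobby | Pet
-----------------------------------------
  1   | coffee | nurse | black | cooking | cat
  2   | juice | writer | gray | reading | dog
  3   | tea | pilot | white | painting | hamster
  4   | soda | chef | brown | gardening | rabbit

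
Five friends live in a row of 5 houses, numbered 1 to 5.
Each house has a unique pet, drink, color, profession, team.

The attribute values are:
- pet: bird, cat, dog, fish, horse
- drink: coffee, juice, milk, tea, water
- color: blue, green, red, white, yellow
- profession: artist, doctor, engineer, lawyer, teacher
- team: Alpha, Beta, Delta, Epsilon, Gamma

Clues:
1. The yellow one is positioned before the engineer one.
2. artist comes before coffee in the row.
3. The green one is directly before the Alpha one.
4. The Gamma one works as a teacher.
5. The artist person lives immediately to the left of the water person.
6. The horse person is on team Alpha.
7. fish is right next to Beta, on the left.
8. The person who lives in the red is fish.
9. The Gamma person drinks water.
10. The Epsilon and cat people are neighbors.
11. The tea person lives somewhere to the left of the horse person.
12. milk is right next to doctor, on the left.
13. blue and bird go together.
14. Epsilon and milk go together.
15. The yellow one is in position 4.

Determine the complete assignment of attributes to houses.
Solution:

House | Pet | Drink | Color | Profession | Team
-----------------------------------------------
  1   | fish | milk | red | lawyer | Epsilon
  2   | cat | tea | green | doctor | Beta
  3   | horse | juice | white | artist | Alpha
  4   | dog | water | yellow | teacher | Gamma
  5   | bird | coffee | blue | engineer | Delta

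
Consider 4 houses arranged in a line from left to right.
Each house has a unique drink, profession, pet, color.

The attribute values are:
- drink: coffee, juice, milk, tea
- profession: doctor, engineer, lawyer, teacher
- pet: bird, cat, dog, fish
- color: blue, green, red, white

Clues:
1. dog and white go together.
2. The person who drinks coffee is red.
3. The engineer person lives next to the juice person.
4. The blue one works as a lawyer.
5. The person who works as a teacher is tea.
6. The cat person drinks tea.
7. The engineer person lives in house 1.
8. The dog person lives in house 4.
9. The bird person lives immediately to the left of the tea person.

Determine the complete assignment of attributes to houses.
Solution:

House | Drink | Profession | Pet | Color
----------------------------------------
  1   | coffee | engineer | fish | red
  2   | juice | lawyer | bird | blue
  3   | tea | teacher | cat | green
  4   | milk | doctor | dog | white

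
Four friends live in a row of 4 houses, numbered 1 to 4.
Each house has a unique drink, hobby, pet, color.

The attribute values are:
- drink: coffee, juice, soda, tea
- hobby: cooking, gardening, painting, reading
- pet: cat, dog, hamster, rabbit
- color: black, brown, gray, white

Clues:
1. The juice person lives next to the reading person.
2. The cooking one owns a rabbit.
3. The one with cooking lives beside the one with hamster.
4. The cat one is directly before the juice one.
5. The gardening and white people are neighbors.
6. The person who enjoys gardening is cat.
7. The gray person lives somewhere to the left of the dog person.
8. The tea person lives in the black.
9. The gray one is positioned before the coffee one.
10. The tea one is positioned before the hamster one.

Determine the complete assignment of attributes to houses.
Solution:

House | Drink | Hobby | Pet | Color
-----------------------------------
  1   | tea | gardening | cat | black
  2   | juice | cooking | rabbit | white
  3   | soda | reading | hamster | gray
  4   | coffee | painting | dog | brown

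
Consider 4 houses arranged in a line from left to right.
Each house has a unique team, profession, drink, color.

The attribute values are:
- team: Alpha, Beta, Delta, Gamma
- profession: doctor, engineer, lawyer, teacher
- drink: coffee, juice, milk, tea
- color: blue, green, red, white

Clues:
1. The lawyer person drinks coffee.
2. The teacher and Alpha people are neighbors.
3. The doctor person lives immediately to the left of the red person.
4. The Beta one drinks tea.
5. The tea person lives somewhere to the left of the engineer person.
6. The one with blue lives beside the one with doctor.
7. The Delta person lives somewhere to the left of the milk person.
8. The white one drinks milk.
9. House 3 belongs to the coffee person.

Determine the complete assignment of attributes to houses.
Solution:

House | Team | Profession | Drink | Color
-----------------------------------------
  1   | Beta | teacher | tea | blue
  2   | Alpha | doctor | juice | green
  3   | Delta | lawyer | coffee | red
  4   | Gamma | engineer | milk | white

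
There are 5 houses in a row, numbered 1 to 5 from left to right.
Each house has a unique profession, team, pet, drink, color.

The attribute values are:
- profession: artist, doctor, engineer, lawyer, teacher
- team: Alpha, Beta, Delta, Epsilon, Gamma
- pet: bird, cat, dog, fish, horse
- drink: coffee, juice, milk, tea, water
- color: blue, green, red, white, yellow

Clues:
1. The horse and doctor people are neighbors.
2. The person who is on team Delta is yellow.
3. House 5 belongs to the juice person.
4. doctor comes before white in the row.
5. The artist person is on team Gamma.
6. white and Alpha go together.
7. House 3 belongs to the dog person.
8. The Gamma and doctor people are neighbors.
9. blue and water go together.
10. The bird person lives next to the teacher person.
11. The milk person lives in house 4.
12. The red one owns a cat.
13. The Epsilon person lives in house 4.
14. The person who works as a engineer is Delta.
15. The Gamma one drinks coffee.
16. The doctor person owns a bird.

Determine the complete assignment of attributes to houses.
Solution:

House | Profession | Team | Pet | Drink | Color
-----------------------------------------------
  1   | artist | Gamma | horse | coffee | green
  2   | doctor | Beta | bird | water | blue
  3   | teacher | Alpha | dog | tea | white
  4   | lawyer | Epsilon | cat | milk | red
  5   | engineer | Delta | fish | juice | yellow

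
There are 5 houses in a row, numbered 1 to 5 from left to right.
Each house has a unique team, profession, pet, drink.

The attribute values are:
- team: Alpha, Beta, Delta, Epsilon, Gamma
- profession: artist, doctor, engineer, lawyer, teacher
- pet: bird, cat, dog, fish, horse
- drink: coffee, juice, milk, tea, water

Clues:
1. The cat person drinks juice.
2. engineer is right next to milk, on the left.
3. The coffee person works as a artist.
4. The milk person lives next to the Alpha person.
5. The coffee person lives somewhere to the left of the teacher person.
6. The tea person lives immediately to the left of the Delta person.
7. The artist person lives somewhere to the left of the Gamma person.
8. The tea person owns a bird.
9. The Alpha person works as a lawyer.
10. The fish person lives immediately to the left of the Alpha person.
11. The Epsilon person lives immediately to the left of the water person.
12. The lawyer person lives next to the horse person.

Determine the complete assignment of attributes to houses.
Solution:

House | Team | Profession | Pet | Drink
---------------------------------------
  1   | Beta | engineer | bird | tea
  2   | Delta | doctor | fish | milk
  3   | Alpha | lawyer | cat | juice
  4   | Epsilon | artist | horse | coffee
  5   | Gamma | teacher | dog | water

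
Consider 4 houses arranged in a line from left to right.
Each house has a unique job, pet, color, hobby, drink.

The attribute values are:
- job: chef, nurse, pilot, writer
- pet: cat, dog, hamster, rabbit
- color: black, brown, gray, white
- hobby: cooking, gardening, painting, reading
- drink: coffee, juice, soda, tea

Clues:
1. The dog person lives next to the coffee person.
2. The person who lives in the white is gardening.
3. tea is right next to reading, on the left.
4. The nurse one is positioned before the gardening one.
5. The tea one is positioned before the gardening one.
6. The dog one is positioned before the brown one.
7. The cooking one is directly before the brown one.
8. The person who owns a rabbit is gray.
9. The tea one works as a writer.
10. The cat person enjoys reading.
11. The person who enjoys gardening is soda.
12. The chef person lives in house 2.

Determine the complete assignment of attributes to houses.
Solution:

House | Job | Pet | Color | Hobby | Drink
-----------------------------------------
  1   | writer | dog | black | cooking | tea
  2   | chef | cat | brown | reading | coffee
  3   | nurse | rabbit | gray | painting | juice
  4   | pilot | hamster | white | gardening | soda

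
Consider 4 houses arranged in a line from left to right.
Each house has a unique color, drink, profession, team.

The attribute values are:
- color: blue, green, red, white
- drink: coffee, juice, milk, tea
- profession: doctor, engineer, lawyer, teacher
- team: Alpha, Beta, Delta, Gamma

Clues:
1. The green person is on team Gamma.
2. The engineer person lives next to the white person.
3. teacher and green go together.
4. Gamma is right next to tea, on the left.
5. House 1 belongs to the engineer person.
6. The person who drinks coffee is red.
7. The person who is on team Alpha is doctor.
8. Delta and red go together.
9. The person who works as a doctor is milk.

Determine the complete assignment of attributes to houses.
Solution:

House | Color | Drink | Profession | Team
-----------------------------------------
  1   | red | coffee | engineer | Delta
  2   | white | milk | doctor | Alpha
  3   | green | juice | teacher | Gamma
  4   | blue | tea | lawyer | Beta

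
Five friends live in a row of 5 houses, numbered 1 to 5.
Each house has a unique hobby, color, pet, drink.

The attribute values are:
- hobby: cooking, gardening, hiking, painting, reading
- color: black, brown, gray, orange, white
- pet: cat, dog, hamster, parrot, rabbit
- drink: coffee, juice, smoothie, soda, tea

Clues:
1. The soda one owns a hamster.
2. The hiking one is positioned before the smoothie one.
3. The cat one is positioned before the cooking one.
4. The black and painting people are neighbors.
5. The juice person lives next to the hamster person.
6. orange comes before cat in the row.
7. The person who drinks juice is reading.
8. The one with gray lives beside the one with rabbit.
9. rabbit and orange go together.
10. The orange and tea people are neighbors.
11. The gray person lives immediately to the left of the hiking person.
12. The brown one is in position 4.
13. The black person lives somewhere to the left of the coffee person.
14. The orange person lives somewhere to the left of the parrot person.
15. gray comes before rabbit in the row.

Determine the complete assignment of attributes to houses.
Solution:

House | Hobby | Color | Pet | Drink
-----------------------------------
  1   | reading | black | dog | juice
  2   | painting | gray | hamster | soda
  3   | hiking | orange | rabbit | coffee
  4   | gardening | brown | cat | tea
  5   | cooking | white | parrot | smoothie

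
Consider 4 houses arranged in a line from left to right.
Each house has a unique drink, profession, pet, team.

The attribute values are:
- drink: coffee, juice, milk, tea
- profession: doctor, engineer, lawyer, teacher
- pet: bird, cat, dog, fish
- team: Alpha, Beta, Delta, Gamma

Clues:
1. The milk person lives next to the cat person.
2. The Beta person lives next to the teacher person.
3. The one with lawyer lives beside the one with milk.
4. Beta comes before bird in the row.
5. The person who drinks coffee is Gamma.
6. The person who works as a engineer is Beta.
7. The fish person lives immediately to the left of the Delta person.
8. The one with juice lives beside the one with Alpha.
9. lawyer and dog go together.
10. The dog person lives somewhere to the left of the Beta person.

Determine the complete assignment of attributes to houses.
Solution:

House | Drink | Profession | Pet | Team
---------------------------------------
  1   | coffee | lawyer | dog | Gamma
  2   | milk | engineer | fish | Beta
  3   | juice | teacher | cat | Delta
  4   | tea | doctor | bird | Alpha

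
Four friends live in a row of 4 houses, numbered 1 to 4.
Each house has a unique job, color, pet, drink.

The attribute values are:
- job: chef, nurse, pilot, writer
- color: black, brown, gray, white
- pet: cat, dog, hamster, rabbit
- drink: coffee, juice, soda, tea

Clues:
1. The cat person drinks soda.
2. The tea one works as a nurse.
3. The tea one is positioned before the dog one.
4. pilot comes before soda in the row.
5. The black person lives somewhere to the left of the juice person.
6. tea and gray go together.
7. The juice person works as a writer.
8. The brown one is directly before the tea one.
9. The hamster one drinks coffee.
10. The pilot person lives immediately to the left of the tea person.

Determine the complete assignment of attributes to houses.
Solution:

House | Job | Color | Pet | Drink
---------------------------------
  1   | pilot | brown | hamster | coffee
  2   | nurse | gray | rabbit | tea
  3   | chef | black | cat | soda
  4   | writer | white | dog | juice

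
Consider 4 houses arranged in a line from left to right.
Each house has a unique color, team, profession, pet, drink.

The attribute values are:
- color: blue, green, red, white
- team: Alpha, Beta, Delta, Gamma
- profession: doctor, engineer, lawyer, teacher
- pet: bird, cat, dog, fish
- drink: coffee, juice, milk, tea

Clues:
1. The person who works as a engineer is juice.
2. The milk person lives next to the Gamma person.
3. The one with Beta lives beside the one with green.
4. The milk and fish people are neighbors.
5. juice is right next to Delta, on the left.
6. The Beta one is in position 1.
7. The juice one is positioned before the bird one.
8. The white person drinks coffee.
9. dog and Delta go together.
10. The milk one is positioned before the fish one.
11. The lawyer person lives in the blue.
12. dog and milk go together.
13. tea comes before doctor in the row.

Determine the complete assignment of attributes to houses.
Solution:

House | Color | Team | Profession | Pet | Drink
-----------------------------------------------
  1   | red | Beta | engineer | cat | juice
  2   | green | Delta | teacher | dog | milk
  3   | blue | Gamma | lawyer | fish | tea
  4   | white | Alpha | doctor | bird | coffee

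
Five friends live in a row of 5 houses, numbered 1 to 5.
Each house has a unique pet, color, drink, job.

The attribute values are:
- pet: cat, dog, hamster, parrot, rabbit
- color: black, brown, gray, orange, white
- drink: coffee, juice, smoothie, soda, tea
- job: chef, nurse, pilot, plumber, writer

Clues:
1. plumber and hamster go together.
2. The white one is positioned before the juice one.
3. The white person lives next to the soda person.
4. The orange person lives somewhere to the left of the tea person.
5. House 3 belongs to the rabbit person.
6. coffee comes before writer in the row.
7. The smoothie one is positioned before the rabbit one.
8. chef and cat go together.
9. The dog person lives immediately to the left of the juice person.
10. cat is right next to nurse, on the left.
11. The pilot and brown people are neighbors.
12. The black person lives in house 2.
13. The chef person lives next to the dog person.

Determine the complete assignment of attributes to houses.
Solution:

House | Pet | Color | Drink | Job
---------------------------------
  1   | cat | white | smoothie | chef
  2   | dog | black | soda | nurse
  3   | rabbit | orange | juice | pilot
  4   | hamster | brown | coffee | plumber
  5   | parrot | gray | tea | writer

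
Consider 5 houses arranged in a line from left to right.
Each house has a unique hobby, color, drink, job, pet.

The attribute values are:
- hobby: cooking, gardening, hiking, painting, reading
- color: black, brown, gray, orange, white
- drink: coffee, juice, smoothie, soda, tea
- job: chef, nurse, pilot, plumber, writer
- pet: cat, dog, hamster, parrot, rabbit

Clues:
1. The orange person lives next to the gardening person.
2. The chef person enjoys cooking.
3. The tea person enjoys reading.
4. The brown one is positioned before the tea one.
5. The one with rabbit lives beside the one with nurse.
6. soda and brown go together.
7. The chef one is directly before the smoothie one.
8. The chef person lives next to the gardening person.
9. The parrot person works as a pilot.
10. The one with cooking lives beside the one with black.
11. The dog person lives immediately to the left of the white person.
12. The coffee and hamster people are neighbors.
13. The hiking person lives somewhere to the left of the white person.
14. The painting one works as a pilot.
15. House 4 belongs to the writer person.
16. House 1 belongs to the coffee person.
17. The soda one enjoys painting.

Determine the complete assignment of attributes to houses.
Solution:

House | Hobby | Color | Drink | Job | Pet
-----------------------------------------
  1   | cooking | orange | coffee | chef | rabbit
  2   | gardening | black | smoothie | nurse | hamster
  3   | painting | brown | soda | pilot | parrot
  4   | hiking | gray | juice | writer | dog
  5   | reading | white | tea | plumber | cat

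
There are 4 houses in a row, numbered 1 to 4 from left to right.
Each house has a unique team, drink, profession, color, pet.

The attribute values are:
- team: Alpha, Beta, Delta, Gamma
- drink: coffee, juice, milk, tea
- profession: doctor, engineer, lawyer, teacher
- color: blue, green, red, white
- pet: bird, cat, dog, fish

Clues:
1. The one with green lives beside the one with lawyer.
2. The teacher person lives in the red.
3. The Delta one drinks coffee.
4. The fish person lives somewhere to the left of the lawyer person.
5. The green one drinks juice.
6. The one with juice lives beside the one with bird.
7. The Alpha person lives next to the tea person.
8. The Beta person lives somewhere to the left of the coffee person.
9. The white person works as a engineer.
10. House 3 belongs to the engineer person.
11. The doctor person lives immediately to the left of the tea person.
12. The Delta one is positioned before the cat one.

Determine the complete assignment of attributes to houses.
Solution:

House | Team | Drink | Profession | Color | Pet
-----------------------------------------------
  1   | Alpha | juice | doctor | green | fish
  2   | Beta | tea | lawyer | blue | bird
  3   | Delta | coffee | engineer | white | dog
  4   | Gamma | milk | teacher | red | cat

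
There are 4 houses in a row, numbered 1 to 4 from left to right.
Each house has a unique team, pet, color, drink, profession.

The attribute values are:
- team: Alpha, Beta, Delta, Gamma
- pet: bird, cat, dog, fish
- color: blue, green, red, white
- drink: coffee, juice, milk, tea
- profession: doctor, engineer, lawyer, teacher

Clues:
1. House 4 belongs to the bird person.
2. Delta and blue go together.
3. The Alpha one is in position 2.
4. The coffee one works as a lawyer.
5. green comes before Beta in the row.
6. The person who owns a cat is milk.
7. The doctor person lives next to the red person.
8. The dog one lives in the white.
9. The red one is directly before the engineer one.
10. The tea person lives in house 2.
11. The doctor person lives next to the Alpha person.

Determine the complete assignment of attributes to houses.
Solution:

House | Team | Pet | Color | Drink | Profession
-----------------------------------------------
  1   | Gamma | cat | green | milk | doctor
  2   | Alpha | fish | red | tea | teacher
  3   | Beta | dog | white | juice | engineer
  4   | Delta | bird | blue | coffee | lawyer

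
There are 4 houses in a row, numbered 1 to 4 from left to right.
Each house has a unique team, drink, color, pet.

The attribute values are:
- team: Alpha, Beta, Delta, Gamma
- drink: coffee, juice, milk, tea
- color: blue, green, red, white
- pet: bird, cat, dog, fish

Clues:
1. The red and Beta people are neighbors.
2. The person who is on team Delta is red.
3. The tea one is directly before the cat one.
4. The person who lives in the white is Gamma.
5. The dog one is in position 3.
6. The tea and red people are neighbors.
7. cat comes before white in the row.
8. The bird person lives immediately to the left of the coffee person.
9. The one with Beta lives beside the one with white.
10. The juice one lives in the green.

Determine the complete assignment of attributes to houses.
Solution:

House | Team | Drink | Color | Pet
----------------------------------
  1   | Alpha | tea | blue | bird
  2   | Delta | coffee | red | cat
  3   | Beta | juice | green | dog
  4   | Gamma | milk | white | fish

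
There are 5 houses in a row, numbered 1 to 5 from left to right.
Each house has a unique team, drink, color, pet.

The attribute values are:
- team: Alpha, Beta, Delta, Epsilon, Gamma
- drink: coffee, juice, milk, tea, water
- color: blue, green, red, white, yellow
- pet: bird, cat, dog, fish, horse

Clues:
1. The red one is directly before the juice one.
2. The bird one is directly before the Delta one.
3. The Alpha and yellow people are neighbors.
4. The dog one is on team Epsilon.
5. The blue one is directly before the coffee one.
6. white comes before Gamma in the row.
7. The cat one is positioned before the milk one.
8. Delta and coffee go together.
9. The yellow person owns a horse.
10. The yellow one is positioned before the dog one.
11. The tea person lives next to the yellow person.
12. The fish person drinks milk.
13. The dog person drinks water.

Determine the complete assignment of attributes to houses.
Solution:

House | Team | Drink | Color | Pet
----------------------------------
  1   | Alpha | tea | blue | bird
  2   | Delta | coffee | yellow | horse
  3   | Epsilon | water | red | dog
  4   | Beta | juice | white | cat
  5   | Gamma | milk | green | fish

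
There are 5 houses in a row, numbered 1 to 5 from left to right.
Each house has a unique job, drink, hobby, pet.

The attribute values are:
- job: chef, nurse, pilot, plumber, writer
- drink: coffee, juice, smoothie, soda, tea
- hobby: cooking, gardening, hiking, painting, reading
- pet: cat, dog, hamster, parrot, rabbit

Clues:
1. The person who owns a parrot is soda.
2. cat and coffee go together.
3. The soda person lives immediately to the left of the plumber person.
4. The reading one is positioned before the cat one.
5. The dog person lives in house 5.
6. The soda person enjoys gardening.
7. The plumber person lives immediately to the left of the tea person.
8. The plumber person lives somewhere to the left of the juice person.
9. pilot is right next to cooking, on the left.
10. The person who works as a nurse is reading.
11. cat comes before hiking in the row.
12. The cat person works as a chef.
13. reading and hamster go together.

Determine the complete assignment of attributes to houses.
Solution:

House | Job | Drink | Hobby | Pet
---------------------------------
  1   | pilot | soda | gardening | parrot
  2   | plumber | smoothie | cooking | rabbit
  3   | nurse | tea | reading | hamster
  4   | chef | coffee | painting | cat
  5   | writer | juice | hiking | dog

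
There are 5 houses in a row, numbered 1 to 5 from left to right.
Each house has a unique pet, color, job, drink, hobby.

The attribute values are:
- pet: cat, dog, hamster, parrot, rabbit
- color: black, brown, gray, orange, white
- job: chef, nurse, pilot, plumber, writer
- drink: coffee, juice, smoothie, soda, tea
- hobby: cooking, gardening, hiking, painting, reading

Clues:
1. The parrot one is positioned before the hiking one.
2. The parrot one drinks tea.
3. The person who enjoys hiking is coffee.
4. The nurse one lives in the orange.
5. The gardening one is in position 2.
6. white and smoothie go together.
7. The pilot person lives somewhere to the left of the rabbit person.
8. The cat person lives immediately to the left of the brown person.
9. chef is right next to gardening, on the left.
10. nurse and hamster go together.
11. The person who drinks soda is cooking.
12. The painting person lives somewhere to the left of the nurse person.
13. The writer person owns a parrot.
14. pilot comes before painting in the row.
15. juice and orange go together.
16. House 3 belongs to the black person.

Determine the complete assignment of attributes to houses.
Solution:

House | Pet | Color | Job | Drink | Hobby
-----------------------------------------
  1   | cat | gray | chef | soda | cooking
  2   | parrot | brown | writer | tea | gardening
  3   | dog | black | pilot | coffee | hiking
  4   | rabbit | white | plumber | smoothie | painting
  5   | hamster | orange | nurse | juice | reading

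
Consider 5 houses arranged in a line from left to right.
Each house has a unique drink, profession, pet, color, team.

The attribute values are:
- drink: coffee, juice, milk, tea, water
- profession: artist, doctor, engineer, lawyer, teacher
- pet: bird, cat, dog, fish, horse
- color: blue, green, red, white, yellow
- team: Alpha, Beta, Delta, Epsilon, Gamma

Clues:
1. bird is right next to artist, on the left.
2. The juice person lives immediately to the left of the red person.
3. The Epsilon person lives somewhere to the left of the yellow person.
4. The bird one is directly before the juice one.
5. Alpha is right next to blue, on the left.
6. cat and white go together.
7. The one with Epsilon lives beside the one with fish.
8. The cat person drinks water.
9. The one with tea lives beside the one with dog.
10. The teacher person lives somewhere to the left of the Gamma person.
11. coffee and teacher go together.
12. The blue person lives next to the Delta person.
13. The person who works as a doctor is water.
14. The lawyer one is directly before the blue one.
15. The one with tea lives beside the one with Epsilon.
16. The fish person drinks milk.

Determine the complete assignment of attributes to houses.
Solution:

House | Drink | Profession | Pet | Color | Team
-----------------------------------------------
  1   | tea | lawyer | bird | green | Alpha
  2   | juice | artist | dog | blue | Epsilon
  3   | milk | engineer | fish | red | Delta
  4   | coffee | teacher | horse | yellow | Beta
  5   | water | doctor | cat | white | Gamma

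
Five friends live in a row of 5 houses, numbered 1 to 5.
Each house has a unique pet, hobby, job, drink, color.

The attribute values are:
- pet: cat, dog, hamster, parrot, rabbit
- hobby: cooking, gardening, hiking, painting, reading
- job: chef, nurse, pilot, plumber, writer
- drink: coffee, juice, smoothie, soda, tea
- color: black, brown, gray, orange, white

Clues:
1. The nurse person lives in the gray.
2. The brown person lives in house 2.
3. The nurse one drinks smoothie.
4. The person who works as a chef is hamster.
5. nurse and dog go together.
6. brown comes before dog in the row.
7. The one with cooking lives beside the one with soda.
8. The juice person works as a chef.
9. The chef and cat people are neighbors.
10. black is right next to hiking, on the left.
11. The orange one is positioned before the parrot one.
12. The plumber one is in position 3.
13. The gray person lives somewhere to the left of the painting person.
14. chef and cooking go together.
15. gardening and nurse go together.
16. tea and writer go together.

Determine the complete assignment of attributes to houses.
Solution:

House | Pet | Hobby | Job | Drink | Color
-----------------------------------------
  1   | hamster | cooking | chef | juice | black
  2   | cat | hiking | pilot | soda | brown
  3   | rabbit | reading | plumber | coffee | orange
  4   | dog | gardening | nurse | smoothie | gray
  5   | parrot | painting | writer | tea | white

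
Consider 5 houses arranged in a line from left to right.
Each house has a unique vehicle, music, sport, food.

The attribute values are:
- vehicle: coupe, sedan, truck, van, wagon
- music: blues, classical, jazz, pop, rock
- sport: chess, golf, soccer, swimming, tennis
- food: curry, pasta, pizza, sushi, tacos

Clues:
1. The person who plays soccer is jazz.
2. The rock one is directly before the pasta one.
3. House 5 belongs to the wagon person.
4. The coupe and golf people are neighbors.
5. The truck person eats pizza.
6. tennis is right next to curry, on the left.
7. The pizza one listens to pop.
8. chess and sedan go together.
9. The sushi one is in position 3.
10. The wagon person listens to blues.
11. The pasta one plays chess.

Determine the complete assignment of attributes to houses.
Solution:

House | Vehicle | Music | Sport | Food
--------------------------------------
  1   | truck | pop | tennis | pizza
  2   | coupe | jazz | soccer | curry
  3   | van | rock | golf | sushi
  4   | sedan | classical | chess | pasta
  5   | wagon | blues | swimming | tacos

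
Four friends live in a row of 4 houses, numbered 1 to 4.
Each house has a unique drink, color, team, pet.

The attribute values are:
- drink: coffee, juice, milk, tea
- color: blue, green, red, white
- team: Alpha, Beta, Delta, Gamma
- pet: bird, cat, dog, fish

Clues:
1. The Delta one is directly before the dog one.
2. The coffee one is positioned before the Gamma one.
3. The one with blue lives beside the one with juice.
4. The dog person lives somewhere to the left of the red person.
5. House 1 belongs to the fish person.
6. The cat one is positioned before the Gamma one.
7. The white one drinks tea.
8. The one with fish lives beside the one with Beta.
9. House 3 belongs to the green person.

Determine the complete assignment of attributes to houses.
Solution:

House | Drink | Color | Team | Pet
----------------------------------
  1   | tea | white | Delta | fish
  2   | coffee | blue | Beta | dog
  3   | juice | green | Alpha | cat
  4   | milk | red | Gamma | bird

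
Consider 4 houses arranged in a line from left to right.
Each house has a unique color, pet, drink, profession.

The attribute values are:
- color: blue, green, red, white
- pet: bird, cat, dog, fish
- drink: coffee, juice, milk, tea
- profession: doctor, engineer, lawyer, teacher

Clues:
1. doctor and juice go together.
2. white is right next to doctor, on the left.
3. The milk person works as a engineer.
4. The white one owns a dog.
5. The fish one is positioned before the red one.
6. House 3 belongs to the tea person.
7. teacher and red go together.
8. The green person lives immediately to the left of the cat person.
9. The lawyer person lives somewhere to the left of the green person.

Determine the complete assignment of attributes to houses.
Solution:

House | Color | Pet | Drink | Profession
----------------------------------------
  1   | white | dog | coffee | lawyer
  2   | green | fish | juice | doctor
  3   | red | cat | tea | teacher
  4   | blue | bird | milk | engineer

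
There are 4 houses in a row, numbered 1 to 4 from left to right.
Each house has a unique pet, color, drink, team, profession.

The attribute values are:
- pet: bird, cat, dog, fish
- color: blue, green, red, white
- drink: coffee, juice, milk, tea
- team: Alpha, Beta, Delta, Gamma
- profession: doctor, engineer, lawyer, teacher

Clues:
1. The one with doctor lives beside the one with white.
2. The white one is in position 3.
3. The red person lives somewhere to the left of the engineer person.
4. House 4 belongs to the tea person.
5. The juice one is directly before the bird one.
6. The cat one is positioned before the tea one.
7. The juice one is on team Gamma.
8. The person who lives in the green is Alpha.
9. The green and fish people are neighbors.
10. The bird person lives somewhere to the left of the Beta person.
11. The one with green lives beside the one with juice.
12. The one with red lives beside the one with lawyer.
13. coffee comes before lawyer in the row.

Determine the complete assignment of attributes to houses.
Solution:

House | Pet | Color | Drink | Team | Profession
-----------------------------------------------
  1   | cat | green | coffee | Alpha | teacher
  2   | fish | red | juice | Gamma | doctor
  3   | bird | white | milk | Delta | lawyer
  4   | dog | blue | tea | Beta | engineer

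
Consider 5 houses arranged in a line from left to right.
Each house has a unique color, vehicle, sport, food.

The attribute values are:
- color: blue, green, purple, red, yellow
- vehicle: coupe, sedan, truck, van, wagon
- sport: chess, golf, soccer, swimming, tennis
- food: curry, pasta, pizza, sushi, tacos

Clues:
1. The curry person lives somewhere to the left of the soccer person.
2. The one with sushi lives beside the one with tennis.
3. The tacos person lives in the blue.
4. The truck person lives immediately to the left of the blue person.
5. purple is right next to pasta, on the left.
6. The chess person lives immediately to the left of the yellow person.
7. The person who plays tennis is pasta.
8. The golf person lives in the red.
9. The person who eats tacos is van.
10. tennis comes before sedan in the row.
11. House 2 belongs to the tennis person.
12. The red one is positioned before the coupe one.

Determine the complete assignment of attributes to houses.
Solution:

House | Color | Vehicle | Sport | Food
--------------------------------------
  1   | purple | wagon | chess | sushi
  2   | yellow | truck | tennis | pasta
  3   | blue | van | swimming | tacos
  4   | red | sedan | golf | curry
  5   | green | coupe | soccer | pizza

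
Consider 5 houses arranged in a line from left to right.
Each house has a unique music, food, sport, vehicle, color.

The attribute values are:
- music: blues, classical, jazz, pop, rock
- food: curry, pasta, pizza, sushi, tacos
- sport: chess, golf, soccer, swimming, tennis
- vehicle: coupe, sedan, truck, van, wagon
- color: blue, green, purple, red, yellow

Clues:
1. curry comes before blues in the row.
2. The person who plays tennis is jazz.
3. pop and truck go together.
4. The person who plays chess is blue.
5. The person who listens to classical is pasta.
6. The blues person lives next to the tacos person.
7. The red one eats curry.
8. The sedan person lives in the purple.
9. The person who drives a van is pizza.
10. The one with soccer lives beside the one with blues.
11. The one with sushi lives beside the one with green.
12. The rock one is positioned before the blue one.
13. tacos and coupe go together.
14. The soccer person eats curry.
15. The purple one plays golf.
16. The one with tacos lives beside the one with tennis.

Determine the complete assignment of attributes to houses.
Solution:

House | Music | Food | Sport | Vehicle | Color
----------------------------------------------
  1   | pop | curry | soccer | truck | red
  2   | blues | sushi | golf | sedan | purple
  3   | rock | tacos | swimming | coupe | green
  4   | jazz | pizza | tennis | van | yellow
  5   | classical | pasta | chess | wagon | blue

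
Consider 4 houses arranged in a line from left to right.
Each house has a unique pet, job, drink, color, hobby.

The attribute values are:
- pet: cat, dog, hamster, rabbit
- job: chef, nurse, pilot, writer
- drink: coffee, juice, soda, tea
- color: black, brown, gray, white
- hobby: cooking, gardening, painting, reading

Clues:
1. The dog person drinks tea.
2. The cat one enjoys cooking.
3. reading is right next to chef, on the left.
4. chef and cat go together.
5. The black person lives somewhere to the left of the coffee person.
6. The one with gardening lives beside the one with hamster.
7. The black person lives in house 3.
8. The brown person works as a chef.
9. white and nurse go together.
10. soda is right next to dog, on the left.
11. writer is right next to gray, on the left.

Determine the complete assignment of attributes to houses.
Solution:

House | Pet | Job | Drink | Color | Hobby
-----------------------------------------
  1   | rabbit | nurse | juice | white | reading
  2   | cat | chef | soda | brown | cooking
  3   | dog | writer | tea | black | gardening
  4   | hamster | pilot | coffee | gray | painting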